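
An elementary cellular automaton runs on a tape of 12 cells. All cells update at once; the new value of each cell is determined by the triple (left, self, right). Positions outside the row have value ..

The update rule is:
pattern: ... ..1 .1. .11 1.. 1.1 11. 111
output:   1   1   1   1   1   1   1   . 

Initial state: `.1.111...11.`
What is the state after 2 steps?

1..111.....1

step 1: 1111.1111111
step 2: 1..111.....1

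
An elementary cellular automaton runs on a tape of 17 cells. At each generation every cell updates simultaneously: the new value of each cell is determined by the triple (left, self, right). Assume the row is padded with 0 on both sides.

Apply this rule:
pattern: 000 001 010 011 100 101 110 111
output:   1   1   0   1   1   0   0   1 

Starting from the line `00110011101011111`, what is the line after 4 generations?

11101111000011110
11001110111111101
10111100111111000
00111011111110111

00111011111110111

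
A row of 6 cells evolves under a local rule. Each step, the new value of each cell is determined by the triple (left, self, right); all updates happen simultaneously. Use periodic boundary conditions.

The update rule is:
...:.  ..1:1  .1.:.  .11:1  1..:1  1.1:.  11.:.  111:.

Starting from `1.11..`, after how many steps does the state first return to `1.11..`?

3

..1.11
11..1.
1.11..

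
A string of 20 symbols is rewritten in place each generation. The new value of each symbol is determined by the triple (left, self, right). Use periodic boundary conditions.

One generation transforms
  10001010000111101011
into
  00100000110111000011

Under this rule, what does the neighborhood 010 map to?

At position 4 the neighborhood is 010; the next row has 0 there.

0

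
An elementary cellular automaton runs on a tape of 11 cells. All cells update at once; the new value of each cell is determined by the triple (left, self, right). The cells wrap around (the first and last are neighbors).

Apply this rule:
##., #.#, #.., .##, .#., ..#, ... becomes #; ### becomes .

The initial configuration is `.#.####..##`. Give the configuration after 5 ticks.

####..#####

tick 1: ####..#####
tick 2: ...####....
tick 3: ####..#####  (repeats tick 1; period 2)
tick 5: ####..#####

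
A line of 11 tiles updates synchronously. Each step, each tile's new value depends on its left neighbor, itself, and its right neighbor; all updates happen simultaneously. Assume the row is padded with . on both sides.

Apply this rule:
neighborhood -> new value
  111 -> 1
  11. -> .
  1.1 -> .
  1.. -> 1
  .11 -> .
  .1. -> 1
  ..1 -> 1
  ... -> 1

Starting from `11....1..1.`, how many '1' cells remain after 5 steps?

6

..111111111
11.1111111.
....11111.1
1111.111..1
.11...1.111
count of 1: 6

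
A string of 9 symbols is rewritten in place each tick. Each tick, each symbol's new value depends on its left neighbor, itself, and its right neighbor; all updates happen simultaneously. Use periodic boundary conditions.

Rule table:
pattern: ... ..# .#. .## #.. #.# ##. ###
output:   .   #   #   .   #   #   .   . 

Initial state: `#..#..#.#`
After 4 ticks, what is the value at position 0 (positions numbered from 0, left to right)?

#

tick 1: .#######.
tick 2: #.......#
tick 3: .#.....#.
tick 4: ###...###
position 0 holds #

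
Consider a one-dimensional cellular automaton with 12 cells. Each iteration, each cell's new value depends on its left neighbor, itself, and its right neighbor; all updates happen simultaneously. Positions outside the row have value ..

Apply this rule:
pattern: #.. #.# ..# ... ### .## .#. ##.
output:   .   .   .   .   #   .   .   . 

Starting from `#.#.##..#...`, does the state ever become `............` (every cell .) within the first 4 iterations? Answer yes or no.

yes

iteration 1: ............
all cells are . at iteration 1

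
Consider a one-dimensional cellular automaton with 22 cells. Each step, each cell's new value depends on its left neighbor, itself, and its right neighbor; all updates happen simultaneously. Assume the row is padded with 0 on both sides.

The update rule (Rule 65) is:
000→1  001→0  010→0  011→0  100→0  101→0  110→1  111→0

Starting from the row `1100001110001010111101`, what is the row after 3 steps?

step 1: 0101100010100000000100
step 2: 0000101000001111110001
step 3: 1110000011100000010100

1110000011100000010100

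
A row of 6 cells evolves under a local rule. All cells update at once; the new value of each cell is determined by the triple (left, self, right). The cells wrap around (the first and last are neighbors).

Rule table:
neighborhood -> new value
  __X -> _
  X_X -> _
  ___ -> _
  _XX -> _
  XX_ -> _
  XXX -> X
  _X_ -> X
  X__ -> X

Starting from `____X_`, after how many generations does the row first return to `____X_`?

____XX
X_____
XX____
__X___
__XX__
____X_

6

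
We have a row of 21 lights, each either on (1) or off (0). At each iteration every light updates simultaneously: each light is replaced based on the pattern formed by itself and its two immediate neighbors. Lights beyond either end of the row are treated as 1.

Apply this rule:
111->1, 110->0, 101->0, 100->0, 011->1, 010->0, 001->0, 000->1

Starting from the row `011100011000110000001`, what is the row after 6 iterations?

010111111110011111101

iteration 1: 011001010010100111101
iteration 2: 010000000000000111001
iteration 3: 000111111111110110001
iteration 4: 010111111111100100101
iteration 5: 000111111111000000001
iteration 6: 010111111110011111101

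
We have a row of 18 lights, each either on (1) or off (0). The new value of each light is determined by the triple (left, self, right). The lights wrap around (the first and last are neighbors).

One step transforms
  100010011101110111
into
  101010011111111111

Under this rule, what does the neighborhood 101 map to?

1

At position 10 the neighborhood is 101; the next row has 1 there.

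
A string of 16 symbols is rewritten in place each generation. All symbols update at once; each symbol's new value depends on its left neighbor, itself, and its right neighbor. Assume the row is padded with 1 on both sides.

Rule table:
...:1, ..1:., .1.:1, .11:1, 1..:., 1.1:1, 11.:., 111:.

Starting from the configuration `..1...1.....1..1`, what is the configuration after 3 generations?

generation 1: ..1.1.1.111.1..1
generation 2: ..1111111..11..1
generation 3: ..1........1...1

..1........1...1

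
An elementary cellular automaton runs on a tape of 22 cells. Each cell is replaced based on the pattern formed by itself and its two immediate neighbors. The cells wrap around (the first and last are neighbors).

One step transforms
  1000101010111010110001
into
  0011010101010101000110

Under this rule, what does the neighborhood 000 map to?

1

At position 2 the neighborhood is 000; the next row has 1 there.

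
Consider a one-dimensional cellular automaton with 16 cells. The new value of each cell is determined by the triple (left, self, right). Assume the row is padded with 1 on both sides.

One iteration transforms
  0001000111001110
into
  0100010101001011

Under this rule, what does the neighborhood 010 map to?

0

At position 3 the neighborhood is 010; the next row has 0 there.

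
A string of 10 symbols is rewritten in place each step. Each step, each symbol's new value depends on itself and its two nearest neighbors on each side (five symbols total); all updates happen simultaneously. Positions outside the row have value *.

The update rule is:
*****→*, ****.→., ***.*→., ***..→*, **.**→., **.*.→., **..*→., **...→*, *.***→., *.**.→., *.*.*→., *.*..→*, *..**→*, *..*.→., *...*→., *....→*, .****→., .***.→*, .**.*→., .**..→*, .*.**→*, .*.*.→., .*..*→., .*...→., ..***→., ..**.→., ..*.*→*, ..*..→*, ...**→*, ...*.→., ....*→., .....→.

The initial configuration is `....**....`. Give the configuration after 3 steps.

**..*.*..*

**.*.***.*
....*.*...
**..*.*..*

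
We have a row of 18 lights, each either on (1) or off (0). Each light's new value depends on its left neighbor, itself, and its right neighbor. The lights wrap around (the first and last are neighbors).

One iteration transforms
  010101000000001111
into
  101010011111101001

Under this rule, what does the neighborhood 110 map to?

1

At position 17 the neighborhood is 110; the next row has 1 there.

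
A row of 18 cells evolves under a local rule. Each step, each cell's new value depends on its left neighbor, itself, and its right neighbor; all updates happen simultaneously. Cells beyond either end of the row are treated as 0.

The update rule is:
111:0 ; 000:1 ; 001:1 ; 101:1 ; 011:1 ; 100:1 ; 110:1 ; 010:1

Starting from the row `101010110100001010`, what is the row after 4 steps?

111111111111111111
100000000000000001
111111111111111111  (repeats step 1; period 2)
step 4: 100000000000000001

100000000000000001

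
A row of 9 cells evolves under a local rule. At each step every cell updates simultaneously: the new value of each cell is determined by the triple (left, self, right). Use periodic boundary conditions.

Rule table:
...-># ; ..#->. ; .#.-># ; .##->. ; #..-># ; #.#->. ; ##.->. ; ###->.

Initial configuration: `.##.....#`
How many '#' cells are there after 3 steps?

...####.#
##......#
..#####..
count of #: 5

5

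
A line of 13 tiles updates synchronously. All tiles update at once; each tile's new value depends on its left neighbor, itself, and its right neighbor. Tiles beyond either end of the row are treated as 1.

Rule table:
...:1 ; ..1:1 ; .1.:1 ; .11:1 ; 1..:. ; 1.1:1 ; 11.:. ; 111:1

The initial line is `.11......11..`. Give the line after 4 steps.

11..111111..1
1..111111..11
..111111..111
.111111..1111

.111111..1111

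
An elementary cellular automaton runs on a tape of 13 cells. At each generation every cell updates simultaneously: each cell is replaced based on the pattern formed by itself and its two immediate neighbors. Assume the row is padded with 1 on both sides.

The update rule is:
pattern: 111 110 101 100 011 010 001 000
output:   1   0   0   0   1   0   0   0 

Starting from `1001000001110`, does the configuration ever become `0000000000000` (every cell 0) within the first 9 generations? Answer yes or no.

yes

0000000001100
0000000001000
0000000000000
all cells are 0 at generation 3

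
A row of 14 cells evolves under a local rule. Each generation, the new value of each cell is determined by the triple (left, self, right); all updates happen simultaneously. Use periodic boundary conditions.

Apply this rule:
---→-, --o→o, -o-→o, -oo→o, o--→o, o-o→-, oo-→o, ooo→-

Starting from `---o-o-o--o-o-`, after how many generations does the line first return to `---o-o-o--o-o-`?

6

--oo-o-oooo-oo
oooo-o-o--o-oo
---o-o-oooo-o-
--oo-o-o--o-oo
oooo-o-oooo-oo
---o-o-o--o-o-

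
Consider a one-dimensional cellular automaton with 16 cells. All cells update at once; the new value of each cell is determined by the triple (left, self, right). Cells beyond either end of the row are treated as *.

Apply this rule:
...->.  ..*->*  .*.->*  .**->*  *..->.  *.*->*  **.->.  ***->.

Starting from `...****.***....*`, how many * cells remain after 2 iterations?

6

iteration 1: ..**...**.....**
iteration 2: .**...**.....**.
count of *: 6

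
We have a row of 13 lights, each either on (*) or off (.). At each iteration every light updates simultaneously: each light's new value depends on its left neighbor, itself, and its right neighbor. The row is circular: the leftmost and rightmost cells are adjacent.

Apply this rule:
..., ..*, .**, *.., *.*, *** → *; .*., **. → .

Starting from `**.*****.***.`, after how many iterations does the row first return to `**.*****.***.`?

iteration 1: *.*****.***.*
iteration 2: .*****.***.**
iteration 3: *****.***.**.
iteration 4: ****.***.**.*
iteration 5: ***.***.**.**
iteration 6: **.***.**.***
iteration 7: *.***.**.****
iteration 8: .***.**.*****
iteration 9: ***.**.*****.
iteration 10: **.**.*****.*
iteration 11: *.**.*****.**
iteration 12: .**.*****.***
iteration 13: **.*****.***.

13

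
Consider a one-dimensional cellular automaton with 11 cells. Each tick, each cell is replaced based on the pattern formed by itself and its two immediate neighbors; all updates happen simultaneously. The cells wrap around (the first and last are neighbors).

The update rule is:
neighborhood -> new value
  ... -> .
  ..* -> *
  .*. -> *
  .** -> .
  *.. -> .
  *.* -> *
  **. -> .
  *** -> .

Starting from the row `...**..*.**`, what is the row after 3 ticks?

*...**.....

..*...***..
.**..*.....
*...**.....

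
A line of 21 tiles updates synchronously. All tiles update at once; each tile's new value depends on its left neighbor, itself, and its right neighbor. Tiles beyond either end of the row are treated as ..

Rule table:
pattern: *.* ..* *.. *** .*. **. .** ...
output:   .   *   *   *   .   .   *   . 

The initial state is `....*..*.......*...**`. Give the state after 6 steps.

...*.**.*.....*.*.**.
..*..*...*...*....*.*
.*.**.*.*.*.*.*..*...
*..*...........**.*..
.**.*.........**...*.
**...*.......**.*.*.*

**...*.......**.*.*.*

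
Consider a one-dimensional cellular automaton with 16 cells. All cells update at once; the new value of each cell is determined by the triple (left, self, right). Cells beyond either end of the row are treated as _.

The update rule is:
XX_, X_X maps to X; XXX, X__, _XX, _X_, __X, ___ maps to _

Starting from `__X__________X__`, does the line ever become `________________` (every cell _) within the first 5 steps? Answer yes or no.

________________
all cells are _ at step 1

yes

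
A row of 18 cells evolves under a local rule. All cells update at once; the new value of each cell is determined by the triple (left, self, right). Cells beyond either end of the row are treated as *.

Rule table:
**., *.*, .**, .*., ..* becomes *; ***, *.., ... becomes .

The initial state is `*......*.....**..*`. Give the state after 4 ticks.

*..*****.**...***.

*.....**....***.**
*....***...**.***.
*...**.*..*****.**
*..*****.**...***.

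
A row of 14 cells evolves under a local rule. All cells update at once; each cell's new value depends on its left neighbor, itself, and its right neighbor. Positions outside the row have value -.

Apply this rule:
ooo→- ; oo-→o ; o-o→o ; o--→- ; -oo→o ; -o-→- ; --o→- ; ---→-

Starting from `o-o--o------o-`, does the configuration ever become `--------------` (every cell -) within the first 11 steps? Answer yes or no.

step 1: -o------------
step 2: --------------
all cells are - at step 2

yes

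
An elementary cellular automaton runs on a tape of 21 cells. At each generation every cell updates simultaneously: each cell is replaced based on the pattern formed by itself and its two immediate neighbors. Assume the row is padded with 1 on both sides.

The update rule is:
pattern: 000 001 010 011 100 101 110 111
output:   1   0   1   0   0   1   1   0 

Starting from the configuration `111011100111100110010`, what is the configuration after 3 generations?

001100100000100010011
000100101110101010000
010100110011111110110

010100110011111110110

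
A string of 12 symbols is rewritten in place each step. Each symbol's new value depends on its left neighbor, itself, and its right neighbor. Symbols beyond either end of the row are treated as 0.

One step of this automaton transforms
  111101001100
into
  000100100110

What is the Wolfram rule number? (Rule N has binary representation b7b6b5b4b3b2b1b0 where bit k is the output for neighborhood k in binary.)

80

position 1: 111 → 0  (bit 7 = 0)
position 3: 110 → 1  (bit 6 = 1)
position 4: 101 → 0  (bit 5 = 0)
position 6: 100 → 1  (bit 4 = 1)
position 0: 011 → 0  (bit 3 = 0)
position 5: 010 → 0  (bit 2 = 0)
position 7: 001 → 0  (bit 1 = 0)
position 11: 000 → 0  (bit 0 = 0)
bits b7..b0 = 01010000 = 80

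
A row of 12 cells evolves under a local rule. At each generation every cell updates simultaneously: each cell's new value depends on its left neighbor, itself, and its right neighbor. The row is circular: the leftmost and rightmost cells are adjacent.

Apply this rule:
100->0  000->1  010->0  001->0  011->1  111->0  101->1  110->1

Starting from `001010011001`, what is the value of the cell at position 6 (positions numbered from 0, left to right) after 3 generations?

1

generation 1: 000100011000
generation 2: 110001011011
generation 3: 010100111110
position 6 holds 1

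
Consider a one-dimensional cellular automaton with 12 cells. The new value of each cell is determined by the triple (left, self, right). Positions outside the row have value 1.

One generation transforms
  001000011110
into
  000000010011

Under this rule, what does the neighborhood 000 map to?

0

At position 4 the neighborhood is 000; the next row has 0 there.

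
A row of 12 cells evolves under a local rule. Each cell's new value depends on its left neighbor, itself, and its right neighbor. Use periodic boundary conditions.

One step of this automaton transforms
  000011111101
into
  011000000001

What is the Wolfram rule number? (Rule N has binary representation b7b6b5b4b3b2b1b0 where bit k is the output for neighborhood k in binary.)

position 5: 111 → 0  (bit 7 = 0)
position 9: 110 → 0  (bit 6 = 0)
position 10: 101 → 0  (bit 5 = 0)
position 0: 100 → 0  (bit 4 = 0)
position 4: 011 → 0  (bit 3 = 0)
position 11: 010 → 1  (bit 2 = 1)
position 3: 001 → 0  (bit 1 = 0)
position 1: 000 → 1  (bit 0 = 1)
bits b7..b0 = 00000101 = 5

5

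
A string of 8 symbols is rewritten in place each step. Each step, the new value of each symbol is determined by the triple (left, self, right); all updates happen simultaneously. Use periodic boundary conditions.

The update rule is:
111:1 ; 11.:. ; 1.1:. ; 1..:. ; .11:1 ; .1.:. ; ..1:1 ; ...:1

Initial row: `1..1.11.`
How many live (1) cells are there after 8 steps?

4

..1..1..
11..1..1
1..1..11
..1..111
.1..111.
1..111..
..111..1
.111..1.
count of 1: 4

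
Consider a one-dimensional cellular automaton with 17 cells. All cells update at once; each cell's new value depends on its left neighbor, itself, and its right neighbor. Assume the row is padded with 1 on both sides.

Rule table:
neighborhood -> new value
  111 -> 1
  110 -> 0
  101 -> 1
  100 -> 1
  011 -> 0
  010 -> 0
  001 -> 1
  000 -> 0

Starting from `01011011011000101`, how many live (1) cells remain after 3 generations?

generation 1: 10100100100101010
generation 2: 01011011011010101
generation 3: 10100100100101010
count of 1: 7

7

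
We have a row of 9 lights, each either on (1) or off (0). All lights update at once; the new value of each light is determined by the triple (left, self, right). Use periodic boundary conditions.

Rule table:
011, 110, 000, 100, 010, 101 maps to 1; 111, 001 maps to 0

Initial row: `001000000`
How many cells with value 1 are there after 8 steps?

101111111
111000000
101111110
111000011
001111010
101001111
111101000
100111110
count of 1: 6

6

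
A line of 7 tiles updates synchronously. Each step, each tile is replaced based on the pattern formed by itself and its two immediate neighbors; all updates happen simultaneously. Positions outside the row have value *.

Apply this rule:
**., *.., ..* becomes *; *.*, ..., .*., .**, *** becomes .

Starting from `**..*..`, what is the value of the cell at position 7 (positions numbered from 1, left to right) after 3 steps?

*

.***.**
...*...
*.*.*.*
position 7 holds *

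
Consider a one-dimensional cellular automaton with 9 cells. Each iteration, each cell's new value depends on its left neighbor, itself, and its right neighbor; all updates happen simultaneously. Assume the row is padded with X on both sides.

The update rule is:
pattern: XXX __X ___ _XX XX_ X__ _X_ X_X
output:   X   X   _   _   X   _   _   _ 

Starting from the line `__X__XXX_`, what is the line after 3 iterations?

_X__X_XX_
___X___X_
__X___X__

__X___X__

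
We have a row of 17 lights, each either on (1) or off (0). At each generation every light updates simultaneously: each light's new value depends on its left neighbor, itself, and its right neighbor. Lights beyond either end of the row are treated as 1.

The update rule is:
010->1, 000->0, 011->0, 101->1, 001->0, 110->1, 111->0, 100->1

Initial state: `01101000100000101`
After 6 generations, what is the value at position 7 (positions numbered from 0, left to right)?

0

10111100110000110
11000110011000011
01100011001100000
10110001100110000
11011000110011000
01101100011001100
position 7 holds 0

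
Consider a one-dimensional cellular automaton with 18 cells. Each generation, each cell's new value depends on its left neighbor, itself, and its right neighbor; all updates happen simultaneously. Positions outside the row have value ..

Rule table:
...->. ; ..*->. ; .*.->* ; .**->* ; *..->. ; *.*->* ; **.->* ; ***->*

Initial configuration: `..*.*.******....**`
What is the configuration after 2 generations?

..**********....**
..**********....**

..**********....**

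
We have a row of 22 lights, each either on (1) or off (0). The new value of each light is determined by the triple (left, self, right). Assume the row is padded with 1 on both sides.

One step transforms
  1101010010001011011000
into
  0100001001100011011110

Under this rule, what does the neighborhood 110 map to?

1

At position 1 the neighborhood is 110; the next row has 1 there.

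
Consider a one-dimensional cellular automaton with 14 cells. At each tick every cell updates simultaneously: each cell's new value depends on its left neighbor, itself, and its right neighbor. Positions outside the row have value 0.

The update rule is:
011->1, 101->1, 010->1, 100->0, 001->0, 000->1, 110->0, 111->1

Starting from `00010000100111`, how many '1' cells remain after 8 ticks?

tick 1: 11010110100110
tick 2: 10111101100100
tick 3: 11111011000101
tick 4: 11110110010111
tick 5: 11101100011110
tick 6: 11011001011100
tick 7: 10110001111001
tick 8: 11100101110001
count of 1: 8

8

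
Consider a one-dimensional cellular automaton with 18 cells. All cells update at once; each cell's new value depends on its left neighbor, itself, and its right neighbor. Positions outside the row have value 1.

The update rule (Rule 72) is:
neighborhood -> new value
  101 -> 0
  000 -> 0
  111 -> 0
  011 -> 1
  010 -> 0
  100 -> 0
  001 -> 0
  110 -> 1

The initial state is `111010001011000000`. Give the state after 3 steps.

000000000011000000

001000000011000000
000000000011000000
000000000011000000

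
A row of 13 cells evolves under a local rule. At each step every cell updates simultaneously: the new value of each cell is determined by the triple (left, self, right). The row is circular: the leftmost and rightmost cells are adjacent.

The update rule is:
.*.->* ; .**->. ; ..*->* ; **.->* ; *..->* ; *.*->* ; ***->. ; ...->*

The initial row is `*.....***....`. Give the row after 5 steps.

****..*******

******..*****
.....***.....
*****..******
....***......
****..*******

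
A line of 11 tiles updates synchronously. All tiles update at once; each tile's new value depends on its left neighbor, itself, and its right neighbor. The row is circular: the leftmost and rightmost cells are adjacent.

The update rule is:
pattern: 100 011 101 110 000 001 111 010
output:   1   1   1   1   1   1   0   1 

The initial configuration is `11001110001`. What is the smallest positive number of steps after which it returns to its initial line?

2

01111011111
11001110001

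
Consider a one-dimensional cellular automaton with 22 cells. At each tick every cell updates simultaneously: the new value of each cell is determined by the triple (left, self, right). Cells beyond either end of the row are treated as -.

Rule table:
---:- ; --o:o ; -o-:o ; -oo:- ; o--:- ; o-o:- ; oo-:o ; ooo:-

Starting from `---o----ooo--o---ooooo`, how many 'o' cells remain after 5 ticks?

11

--oo---o--o-oo--o----o
-o-o--oo-oo--o-oo---oo
oo-o-o-o--o-oo--o--o-o
-o-o-o-o-oo--o-oo-oo-o
oo-o-o-o--o-oo--o--o-o
count of o: 11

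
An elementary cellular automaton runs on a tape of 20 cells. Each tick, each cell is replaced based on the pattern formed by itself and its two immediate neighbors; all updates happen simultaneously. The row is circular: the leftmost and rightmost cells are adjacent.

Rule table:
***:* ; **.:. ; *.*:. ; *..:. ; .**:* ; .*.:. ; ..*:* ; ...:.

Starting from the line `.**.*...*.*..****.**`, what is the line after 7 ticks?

.*.....*....****..*.
*.....*....****..*..
.....*....****..*..*
....*....****..*..*.
...*....****..*..*..
..*....****..*..*...
.*....****..*..*....

.*....****..*..*....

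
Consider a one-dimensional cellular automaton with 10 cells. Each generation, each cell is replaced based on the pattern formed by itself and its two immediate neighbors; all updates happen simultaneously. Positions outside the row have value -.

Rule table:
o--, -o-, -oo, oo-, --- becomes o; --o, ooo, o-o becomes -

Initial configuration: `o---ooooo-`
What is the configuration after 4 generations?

o-o-o-o-oo

ooo-o---oo
o-o-ooo-oo
o-o-o-o-oo
o-o-o-o-oo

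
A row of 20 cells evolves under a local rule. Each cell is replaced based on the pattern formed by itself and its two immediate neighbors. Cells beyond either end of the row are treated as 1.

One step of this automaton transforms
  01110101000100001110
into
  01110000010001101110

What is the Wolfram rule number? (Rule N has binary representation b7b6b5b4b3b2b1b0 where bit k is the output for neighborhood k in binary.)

position 2: 111 → 1  (bit 7 = 1)
position 3: 110 → 1  (bit 6 = 1)
position 0: 101 → 0  (bit 5 = 0)
position 8: 100 → 0  (bit 4 = 0)
position 1: 011 → 1  (bit 3 = 1)
position 5: 010 → 0  (bit 2 = 0)
position 10: 001 → 0  (bit 1 = 0)
position 9: 000 → 1  (bit 0 = 1)
bits b7..b0 = 11001001 = 201

201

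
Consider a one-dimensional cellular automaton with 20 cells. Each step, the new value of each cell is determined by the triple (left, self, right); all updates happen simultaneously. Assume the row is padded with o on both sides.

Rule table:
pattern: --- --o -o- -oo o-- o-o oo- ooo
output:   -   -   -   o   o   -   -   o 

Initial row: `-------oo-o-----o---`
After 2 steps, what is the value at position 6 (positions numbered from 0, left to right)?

-

step 1: o------o---o-----o--
step 2: -o------o---o-----o-
position 6 holds -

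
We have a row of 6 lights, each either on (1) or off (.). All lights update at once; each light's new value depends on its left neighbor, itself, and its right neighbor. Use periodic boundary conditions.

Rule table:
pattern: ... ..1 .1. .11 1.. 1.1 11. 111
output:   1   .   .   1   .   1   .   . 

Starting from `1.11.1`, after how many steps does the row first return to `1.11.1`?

3

step 1: .11.11
step 2: 11.11.
step 3: 1.11.1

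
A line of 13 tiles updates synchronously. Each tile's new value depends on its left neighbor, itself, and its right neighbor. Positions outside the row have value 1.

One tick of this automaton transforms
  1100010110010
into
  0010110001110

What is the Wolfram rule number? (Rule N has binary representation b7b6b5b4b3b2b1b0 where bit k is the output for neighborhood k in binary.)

position 0: 111 → 0  (bit 7 = 0)
position 1: 110 → 0  (bit 6 = 0)
position 6: 101 → 0  (bit 5 = 0)
position 2: 100 → 1  (bit 4 = 1)
position 7: 011 → 0  (bit 3 = 0)
position 5: 010 → 1  (bit 2 = 1)
position 4: 001 → 1  (bit 1 = 1)
position 3: 000 → 0  (bit 0 = 0)
bits b7..b0 = 00010110 = 22

22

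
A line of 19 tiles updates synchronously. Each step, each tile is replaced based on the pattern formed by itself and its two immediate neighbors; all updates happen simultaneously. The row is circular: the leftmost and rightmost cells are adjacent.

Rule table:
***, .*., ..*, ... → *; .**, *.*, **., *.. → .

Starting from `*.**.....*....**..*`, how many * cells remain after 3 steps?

9

step 1: .....*****.***...*.
step 2: *****.***...*..***.
step 3: .***...*..***.*.*..
count of *: 9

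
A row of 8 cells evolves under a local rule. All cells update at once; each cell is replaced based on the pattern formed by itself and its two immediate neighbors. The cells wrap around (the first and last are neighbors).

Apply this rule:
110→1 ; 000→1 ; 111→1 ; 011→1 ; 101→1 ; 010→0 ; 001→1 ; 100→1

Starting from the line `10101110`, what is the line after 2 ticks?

tick 1: 01011111
tick 2: 10111111

10111111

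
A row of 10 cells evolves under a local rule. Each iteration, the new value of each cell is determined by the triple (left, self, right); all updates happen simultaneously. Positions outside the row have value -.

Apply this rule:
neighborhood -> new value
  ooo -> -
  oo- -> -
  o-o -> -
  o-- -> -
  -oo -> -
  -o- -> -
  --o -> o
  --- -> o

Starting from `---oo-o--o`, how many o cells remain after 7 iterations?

6

iteration 1: ooo-----o-
iteration 2: ----oooo--
iteration 3: oooo-----o
iteration 4: -----oooo-
iteration 5: ooooo-----
iteration 6: ------oooo
iteration 7: oooooo----
count of o: 6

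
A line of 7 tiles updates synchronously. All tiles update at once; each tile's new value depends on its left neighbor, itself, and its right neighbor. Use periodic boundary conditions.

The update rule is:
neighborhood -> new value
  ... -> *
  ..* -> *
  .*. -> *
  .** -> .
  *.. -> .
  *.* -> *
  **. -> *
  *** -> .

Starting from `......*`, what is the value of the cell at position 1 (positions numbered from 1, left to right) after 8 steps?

*

step 1: .******
step 2: *.....*
step 3: *.****.
step 4: **...**
step 5: .*.**..
step 6: ***.*.*
step 7: ..****.
step 8: **...*.
position 1 holds *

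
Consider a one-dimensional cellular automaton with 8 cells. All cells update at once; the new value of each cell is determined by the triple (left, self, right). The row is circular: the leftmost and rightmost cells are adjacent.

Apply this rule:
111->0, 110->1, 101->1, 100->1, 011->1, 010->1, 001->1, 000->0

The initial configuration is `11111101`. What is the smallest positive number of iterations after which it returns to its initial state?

6

00000111
10001101
11011111
01110000
11011000
11111101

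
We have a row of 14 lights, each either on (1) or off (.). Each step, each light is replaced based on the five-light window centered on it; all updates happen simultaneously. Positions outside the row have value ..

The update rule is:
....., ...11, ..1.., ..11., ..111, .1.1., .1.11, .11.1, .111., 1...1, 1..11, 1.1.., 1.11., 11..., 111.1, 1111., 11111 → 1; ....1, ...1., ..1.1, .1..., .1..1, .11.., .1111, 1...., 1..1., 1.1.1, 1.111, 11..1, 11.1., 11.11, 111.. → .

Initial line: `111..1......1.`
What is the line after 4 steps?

111..111.11.1.

11...1..11..1.
1.11.1.11...1.
.111..11.11.1.
111..111.11.1.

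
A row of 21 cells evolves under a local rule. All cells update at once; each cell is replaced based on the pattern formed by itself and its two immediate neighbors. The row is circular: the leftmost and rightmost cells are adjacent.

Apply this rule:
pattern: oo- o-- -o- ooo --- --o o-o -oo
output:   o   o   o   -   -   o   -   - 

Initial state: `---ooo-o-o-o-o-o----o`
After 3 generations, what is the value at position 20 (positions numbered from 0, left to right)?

generation 1: o-o--o-o-o-o-o-oo--oo
generation 2: o-oooo-o-o-o-o--ooo--
generation 3: o----o-o-o-o-ooo--ooo
position 20 holds o

o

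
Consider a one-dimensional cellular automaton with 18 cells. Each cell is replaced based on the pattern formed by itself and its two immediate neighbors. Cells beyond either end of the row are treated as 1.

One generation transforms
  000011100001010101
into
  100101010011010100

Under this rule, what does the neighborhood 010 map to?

At position 11 the neighborhood is 010; the next row has 1 there.

1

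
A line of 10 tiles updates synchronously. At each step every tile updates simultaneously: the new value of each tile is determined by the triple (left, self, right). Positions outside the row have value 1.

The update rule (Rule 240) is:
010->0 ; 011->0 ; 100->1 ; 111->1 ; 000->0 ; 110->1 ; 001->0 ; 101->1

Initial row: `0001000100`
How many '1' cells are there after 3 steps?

4

1000100010
1100010001
1110001000
count of 1: 4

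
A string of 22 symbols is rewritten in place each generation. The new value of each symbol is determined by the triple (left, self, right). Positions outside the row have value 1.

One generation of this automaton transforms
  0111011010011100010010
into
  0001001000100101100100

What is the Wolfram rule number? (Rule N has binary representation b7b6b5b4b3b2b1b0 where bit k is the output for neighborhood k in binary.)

67

position 2: 111 → 0  (bit 7 = 0)
position 3: 110 → 1  (bit 6 = 1)
position 0: 101 → 0  (bit 5 = 0)
position 9: 100 → 0  (bit 4 = 0)
position 1: 011 → 0  (bit 3 = 0)
position 8: 010 → 0  (bit 2 = 0)
position 10: 001 → 1  (bit 1 = 1)
position 15: 000 → 1  (bit 0 = 1)
bits b7..b0 = 01000011 = 67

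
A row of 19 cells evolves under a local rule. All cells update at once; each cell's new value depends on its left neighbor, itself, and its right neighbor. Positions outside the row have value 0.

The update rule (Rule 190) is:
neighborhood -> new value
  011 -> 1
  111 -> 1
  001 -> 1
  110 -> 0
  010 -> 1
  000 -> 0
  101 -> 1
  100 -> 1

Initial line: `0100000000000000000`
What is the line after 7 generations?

1011101110000000000

generation 1: 1110000000000000000
generation 2: 1101000000000000000
generation 3: 1011100000000000000
generation 4: 1111010000000000000
generation 5: 1110111000000000000
generation 6: 1101110100000000000
generation 7: 1011101110000000000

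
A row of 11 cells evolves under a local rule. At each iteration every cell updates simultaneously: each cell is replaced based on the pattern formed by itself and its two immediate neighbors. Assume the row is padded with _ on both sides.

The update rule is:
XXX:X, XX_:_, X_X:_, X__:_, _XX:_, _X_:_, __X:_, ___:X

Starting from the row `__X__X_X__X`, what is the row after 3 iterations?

X__________
__XXXXXXXXX
X__XXXXXXX_

X__XXXXXXX_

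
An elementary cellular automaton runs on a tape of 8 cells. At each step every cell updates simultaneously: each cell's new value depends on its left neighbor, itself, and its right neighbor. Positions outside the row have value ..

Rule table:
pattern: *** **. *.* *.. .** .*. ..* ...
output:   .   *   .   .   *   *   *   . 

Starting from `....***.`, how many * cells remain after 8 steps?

...**.*.
..***.*.
.**.*.*.
***.*.*.
*.*.*.*.
*.*.*.*.  (fixed point — unchanged through step 8)
count of *: 4

4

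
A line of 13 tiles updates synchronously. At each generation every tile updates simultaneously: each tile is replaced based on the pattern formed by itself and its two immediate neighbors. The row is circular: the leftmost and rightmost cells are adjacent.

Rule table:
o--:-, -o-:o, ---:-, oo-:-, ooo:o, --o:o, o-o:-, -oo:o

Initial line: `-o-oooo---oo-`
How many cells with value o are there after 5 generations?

generation 1: oo-ooo---oo--
generation 2: o--oo---oo--o
generation 3: --oo---oo--oo
generation 4: -oo---oo--oo-
generation 5: oo---oo--oo--
count of o: 6

6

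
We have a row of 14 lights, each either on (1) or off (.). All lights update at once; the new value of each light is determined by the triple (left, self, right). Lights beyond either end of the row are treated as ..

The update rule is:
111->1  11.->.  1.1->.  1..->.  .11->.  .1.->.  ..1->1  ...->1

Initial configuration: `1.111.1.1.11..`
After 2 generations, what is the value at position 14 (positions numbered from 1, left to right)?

.

generation 1: ...1.........1
generation 2: 111..11111111.
position 14 holds .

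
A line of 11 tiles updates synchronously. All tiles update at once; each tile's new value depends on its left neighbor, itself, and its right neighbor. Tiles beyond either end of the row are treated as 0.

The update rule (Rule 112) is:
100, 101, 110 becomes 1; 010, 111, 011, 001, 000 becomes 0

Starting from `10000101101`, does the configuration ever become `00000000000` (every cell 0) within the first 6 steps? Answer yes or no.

01000010110
00100001011
00010000101
00001000010
00000100001
00000010000
step 6 is 00000010000, still not uniform 0

no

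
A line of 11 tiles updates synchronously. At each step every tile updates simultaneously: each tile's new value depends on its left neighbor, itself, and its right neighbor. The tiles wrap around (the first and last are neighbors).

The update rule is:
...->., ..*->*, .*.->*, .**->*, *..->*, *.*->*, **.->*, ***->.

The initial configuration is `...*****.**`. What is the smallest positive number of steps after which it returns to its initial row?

step 1: *.**...****
step 2: *****.**...
step 3: *...*****.*
step 4: **.**...***
step 5: .*****.**..
step 6: **...*****.
step 7: ***.**...**
step 8: ..*****.**.
step 9: .**...*****
step 10: ****.**...*
step 11: ...*****.**

11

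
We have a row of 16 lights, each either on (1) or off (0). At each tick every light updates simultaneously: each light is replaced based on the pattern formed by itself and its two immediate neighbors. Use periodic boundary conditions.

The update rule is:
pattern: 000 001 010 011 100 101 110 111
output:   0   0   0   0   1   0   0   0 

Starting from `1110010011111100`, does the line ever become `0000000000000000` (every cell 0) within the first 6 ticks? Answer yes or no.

0001001000000010
0000100100000001
1000010010000000
0100001001000000
0010000100100000
0001000010010000
tick 6 is 0001000010010000, still not uniform 0

no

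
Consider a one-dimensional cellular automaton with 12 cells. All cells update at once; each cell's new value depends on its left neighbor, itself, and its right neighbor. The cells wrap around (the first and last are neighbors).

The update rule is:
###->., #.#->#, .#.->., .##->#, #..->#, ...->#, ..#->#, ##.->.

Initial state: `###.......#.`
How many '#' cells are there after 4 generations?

generation 1: #..#######.#
generation 2: .###......##
generation 3: ##..#######.
generation 4: #.###......#
count of #: 5

5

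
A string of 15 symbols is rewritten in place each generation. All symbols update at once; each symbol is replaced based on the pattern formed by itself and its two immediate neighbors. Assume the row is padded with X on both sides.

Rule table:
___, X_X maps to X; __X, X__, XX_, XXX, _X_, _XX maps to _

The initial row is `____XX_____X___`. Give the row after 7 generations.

generation 1: _XX____XXX___X_
generation 2: X___XX_____X__X
generation 3: __X____XXX_____
generation 4: ____XX_____XXX_
generation 5: _XX____XXX____X
generation 6: X___XX_____XX__
generation 7: __X____XXX_____

__X____XXX_____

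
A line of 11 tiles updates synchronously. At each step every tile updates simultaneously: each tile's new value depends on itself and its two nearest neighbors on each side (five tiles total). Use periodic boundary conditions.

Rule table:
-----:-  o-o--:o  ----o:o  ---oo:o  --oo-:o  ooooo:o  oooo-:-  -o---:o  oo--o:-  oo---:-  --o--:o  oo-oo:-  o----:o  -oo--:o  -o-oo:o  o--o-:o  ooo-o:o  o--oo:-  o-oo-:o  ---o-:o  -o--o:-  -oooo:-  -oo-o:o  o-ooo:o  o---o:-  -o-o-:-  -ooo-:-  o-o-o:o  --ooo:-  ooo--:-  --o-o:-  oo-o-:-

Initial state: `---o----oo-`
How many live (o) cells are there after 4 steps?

7

step 1: oooooooooo-
step 2: o-oooooo-o-
step 3: ooo-oo-o-o-
step 4: o-o-oo-o-oo
count of o: 7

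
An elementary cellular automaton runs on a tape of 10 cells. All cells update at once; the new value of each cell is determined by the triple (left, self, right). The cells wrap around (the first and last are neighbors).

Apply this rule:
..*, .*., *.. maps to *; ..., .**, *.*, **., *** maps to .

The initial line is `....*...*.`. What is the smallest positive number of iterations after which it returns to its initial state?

4

...***.***
*.*.......
*.**.....*
....*...*.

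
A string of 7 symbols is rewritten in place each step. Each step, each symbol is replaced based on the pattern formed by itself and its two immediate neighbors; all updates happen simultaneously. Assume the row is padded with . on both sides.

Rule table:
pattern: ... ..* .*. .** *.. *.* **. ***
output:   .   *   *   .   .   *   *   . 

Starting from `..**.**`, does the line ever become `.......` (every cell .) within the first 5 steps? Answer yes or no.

.*.**.*
***.***
..**..*
.*.*.**
*****.*
step 5 is *****.*, still not uniform .

no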